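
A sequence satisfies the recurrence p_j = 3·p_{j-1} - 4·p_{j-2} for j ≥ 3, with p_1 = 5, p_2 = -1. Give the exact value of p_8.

Step forward from the initial values:
p_3 = -23  p_4 = -65  p_5 = -103  p_6 = -49  p_7 = 265  p_8 = 991.

991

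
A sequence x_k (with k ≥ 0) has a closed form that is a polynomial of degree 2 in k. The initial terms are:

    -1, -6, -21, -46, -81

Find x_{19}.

1st diffs: -5, -15, -25, -35.
2nd diffs: -10, -10, -10 (constant).
Newton forward-difference form: x_k = -1 + (-5)·C(k,1) + (-10)·C(k,2).
At k = 19: k = 19, so x_{19} = -1 - 95 - 1710 = -1806.

-1806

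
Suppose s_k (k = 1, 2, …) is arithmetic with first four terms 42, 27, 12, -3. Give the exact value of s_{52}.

Common difference d = -15.
s_k = 42 + (k - 1)·(-15).
s_{52} = 42 + 51·(-15) = -723.

-723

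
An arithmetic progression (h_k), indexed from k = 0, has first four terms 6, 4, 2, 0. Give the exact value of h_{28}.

-50

Common difference d = -2.
h_k = 6 + (k - 0)·(-2).
h_{28} = 6 + 28·(-2) = -50.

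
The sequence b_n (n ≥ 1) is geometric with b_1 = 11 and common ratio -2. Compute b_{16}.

b_n = 11·(-2)^(n-1).
b_{16} = 11·(-2)^15 = -360448.

-360448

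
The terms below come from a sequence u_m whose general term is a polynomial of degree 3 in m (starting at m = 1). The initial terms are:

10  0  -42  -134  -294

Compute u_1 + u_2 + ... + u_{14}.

-30436

1st diffs: -10, -42, -92, -160.
2nd diffs: -32, -50, -68.
3rd diffs: -18, -18 (constant).
Newton forward-difference form: u_m = 10 + (-10)·C(m-1,1) + (-32)·C(m-1,2) + (-18)·C(m-1,3).
Continuing: …, -540, -890, -1362, -1974, …, u_{14} = -7764.
Summing m = 1..14 (14 terms) gives -30436.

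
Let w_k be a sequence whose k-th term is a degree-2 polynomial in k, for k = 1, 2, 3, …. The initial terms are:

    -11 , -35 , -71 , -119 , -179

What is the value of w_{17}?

1st diffs: -24, -36, -48, -60.
2nd diffs: -12, -12, -12 (constant).
So w_k = -6k^2 - 6k + 1.
Evaluating at k = 17 gives w_{17} = -1835.

-1835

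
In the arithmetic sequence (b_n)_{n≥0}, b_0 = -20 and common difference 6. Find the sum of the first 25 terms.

b_n = -20 + (n - 0)·6.
b_{24} = 124; S = 25·(-20 + 124)/2 = 1300.

1300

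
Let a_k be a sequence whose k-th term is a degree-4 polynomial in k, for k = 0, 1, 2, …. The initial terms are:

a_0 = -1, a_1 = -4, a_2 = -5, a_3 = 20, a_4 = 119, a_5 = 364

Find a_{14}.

1st diffs: -3, -1, 25, 99, 245.
2nd diffs: 2, 26, 74, 146.
3rd diffs: 24, 48, 72.
4th diffs: 24, 24 (constant).
Newton forward-difference form: a_k = -1 + (-3)·C(k,1) + 2·C(k,2) + 24·C(k,3) + 24·C(k,4).
At k = 14: k = 14, so a_{14} = -1 - 42 + 182 + 8736 + 24024 = 32899.

32899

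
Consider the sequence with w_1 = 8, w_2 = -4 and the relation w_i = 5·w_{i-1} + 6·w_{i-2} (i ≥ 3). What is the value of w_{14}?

7463253716

Iterate the recurrence:
w_3 = 28; w_4 = 116; w_5 = 748; …; w_{11} = 34552108; w_{12} = 207312596; w_{13} = 1243875628; w_{14} = 7463253716.
(Characteristic roots are 6 and -1.)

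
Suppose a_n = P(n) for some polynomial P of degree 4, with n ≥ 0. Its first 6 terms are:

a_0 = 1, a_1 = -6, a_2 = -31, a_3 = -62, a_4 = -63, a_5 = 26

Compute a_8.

1st diffs: -7, -25, -31, -1, 89.
2nd diffs: -18, -6, 30, 90.
3rd diffs: 12, 36, 60.
4th diffs: 24, 24 (constant).
So a_n = n^4 - 4n^3 - 4n^2 + 1.
Evaluating at n = 8 gives a_8 = 1793.

1793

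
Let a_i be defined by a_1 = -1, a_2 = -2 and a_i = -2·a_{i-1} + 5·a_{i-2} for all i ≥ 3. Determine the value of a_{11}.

Applying the relation repeatedly:
a_3 = -1;  a_4 = -8;  a_5 = 11;  a_6 = -62;  a_7 = 179;  a_8 = -668;  a_9 = 2231;  a_{10} = -7802;  a_{11} = 26759.

26759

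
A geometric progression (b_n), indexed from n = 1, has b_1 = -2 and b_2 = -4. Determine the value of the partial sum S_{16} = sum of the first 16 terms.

Common ratio r = 2.
b_n = (-2)·2^(n-1).
S = (-2)·(2^16 - 1)/(2 - 1) = (-2)·(65536 - 1)/(1) = -131070.

-131070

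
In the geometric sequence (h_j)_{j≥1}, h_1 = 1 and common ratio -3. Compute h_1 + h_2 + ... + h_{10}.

-14762

h_j = 1·(-3)^(j-1).
S = 1·((-3)^10 - 1)/(-3 - 1) = 1·(59049 - 1)/(-4) = -14762.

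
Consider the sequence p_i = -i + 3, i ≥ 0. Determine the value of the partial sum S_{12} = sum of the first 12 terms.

Over i = 0..11: Σi = 66.
Total = (-1)·66 + (3)·12 = -30.

-30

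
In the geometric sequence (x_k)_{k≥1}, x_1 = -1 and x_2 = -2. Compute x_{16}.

Common ratio r = 2.
x_k = (-1)·2^(k-1).
x_{16} = (-1)·2^15 = -32768.

-32768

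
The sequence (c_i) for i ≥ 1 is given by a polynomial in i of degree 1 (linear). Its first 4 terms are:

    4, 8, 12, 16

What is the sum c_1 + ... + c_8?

1st diffs: 4, 4, 4 (constant).
So c_i = 4i.
Continuing: 20, 24, 28, 32.
Summing i = 1..8 (8 terms) gives 144.

144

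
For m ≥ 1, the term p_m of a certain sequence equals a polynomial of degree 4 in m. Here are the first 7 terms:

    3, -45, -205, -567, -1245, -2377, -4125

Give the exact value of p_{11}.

-21357

1st diffs: -48, -160, -362, -678, -1132, -1748.
2nd diffs: -112, -202, -316, -454, -616.
3rd diffs: -90, -114, -138, -162.
4th diffs: -24, -24, -24 (constant).
Newton forward-difference form: p_m = 3 + (-48)·C(m-1,1) + (-112)·C(m-1,2) + (-90)·C(m-1,3) + (-24)·C(m-1,4).
At m = 11: m-1 = 10, so p_{11} = 3 - 480 - 5040 - 10800 - 5040 = -21357.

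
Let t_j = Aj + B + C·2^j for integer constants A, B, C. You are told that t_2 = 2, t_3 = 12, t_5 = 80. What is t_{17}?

393176

Plug in j = 2, 3, 5: 2A + B + 4C = 2; 3A + B + 8C = 12; 5A + B + 32C = 80.
Subtracting the first from the second: A + 4C = 10.
Subtracting the second from the third: 2A + 24C = 68.
Solving: C = 3, A = -2, then B = -6.
Hence t_{17} = -2·17 + (-6) + 3·131072 = 393176.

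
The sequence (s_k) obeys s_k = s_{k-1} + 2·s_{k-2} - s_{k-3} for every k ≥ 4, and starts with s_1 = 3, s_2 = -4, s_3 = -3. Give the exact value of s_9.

-202

Applying the relation repeatedly:
s_4 = -14, s_5 = -16, s_6 = -41, s_7 = -59, s_8 = -125, s_9 = -202.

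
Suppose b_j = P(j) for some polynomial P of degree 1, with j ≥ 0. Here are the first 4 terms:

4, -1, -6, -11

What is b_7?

-31

1st diffs: -5, -5, -5 (constant).
So b_j = -5j + 4.
Evaluating at j = 7 gives b_7 = -31.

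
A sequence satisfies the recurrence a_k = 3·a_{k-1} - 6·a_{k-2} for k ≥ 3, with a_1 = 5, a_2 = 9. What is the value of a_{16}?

2001105

Compute successive terms:
a_3 = -3; a_4 = -63; a_5 = -171; …; a_{13} = -48843; a_{14} = 373977; a_{15} = 1414989; a_{16} = 2001105.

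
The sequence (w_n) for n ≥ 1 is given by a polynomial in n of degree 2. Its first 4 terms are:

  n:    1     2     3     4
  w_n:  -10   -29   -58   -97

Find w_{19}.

-1882

1st diffs: -19, -29, -39.
2nd diffs: -10, -10 (constant).
Newton forward-difference form: w_n = -10 + (-19)·C(n-1,1) + (-10)·C(n-1,2).
At n = 19: n-1 = 18, so w_{19} = -10 - 342 - 1530 = -1882.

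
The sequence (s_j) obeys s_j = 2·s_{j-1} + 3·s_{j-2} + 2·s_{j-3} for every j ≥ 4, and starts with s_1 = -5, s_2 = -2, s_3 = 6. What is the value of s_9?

358

Step forward from the initial values:
s_4 = -4  s_5 = 6  s_6 = 12  s_7 = 34  s_8 = 116  s_9 = 358.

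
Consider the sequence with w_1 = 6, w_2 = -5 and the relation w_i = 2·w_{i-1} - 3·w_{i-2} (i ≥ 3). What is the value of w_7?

Step forward from the initial values:
w_3 = -28; w_4 = -41; w_5 = 2; w_6 = 127; w_7 = 248.

248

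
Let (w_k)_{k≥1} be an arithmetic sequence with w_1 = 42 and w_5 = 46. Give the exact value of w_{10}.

51

Common difference d = (46 - 42) / (5 - 1) = 1.
w_k = 42 + (k - 1)·1.
w_{10} = 42 + 9·1 = 51.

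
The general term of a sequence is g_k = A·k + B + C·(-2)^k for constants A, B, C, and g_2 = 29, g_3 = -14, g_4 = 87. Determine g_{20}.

4194407

The three given values yield: 2A + B + 4C = 29; 3A + B - 8C = -14; 4A + B + 16C = 87.
Subtracting the first from the second: A - 12C = -43.
Subtracting the second from the third: A + 24C = 101.
Solving: C = 4, A = 5, then B = 3.
Therefore g_{20} = 100 + 3 + 4·1048576 = 4194407.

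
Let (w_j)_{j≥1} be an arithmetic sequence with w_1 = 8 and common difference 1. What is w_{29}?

36

w_j = 8 + (j - 1)·1.
w_{29} = 8 + 28·1 = 36.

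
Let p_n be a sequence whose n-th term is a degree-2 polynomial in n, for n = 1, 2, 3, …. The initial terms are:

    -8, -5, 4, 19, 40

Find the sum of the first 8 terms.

1st diffs: 3, 9, 15, 21.
2nd diffs: 6, 6, 6 (constant).
Newton forward-difference form: p_n = -8 + 3·C(n-1,1) + 6·C(n-1,2).
Continuing: 67, 100, 139.
Summing n = 1..8 (8 terms) gives 356.

356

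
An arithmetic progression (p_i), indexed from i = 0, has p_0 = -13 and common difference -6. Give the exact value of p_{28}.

-181

p_i = -13 + (i - 0)·(-6).
p_{28} = -13 + 28·(-6) = -181.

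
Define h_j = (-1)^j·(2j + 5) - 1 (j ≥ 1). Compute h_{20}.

44

(-1)^20 = 1; 2j + 5 at j=20 is 45; so h_{20} = 44.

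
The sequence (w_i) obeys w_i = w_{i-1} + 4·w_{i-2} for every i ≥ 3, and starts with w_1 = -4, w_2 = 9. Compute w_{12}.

21437

w_3 = -7;  w_4 = 29;  w_5 = 1;  w_6 = 117;  w_7 = 121;  w_8 = 589;  w_9 = 1073;  w_{10} = 3429;  w_{11} = 7721;  w_{12} = 21437.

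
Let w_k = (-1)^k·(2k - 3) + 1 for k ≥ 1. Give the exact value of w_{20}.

(-1)^20 = 1; 2k - 3 at k=20 is 37; so w_{20} = 38.

38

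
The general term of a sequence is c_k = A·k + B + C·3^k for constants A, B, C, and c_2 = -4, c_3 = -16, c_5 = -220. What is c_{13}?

-1594252

Write the equations: 2A + B + 9C = -4; 3A + B + 27C = -16; 5A + B + 243C = -220.
Subtracting the first from the second: A + 18C = -12.
Subtracting the second from the third: 2A + 216C = -204.
Solving: C = -1, A = 6, then B = -7.
Hence c_{13} = 6·13 + (-7) + (-1)·1594323 = -1594252.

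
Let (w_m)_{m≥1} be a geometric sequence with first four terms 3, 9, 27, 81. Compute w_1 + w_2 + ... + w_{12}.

797160

Common ratio r = 3.
w_m = 3·3^(m-1).
S = 3·(3^12 - 1)/(3 - 1) = 3·(531441 - 1)/(2) = 797160.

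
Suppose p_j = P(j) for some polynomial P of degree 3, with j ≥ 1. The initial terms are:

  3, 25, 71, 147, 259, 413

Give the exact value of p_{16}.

1st diffs: 22, 46, 76, 112, 154.
2nd diffs: 24, 30, 36, 42.
3rd diffs: 6, 6, 6 (constant).
Newton forward-difference form: p_j = 3 + 22·C(j-1,1) + 24·C(j-1,2) + 6·C(j-1,3).
At j = 16: j-1 = 15, so p_{16} = 3 + 330 + 2520 + 2730 = 5583.

5583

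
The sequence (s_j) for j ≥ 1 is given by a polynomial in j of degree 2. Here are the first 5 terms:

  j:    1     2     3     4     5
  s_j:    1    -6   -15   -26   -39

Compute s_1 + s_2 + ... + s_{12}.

-890

1st diffs: -7, -9, -11, -13.
2nd diffs: -2, -2, -2 (constant).
Newton forward-difference form: s_j = 1 + (-7)·C(j-1,1) + (-2)·C(j-1,2).
Continuing: …, -54, -71, -90, -111, …, s_{12} = -186.
Summing j = 1..12 (12 terms) gives -890.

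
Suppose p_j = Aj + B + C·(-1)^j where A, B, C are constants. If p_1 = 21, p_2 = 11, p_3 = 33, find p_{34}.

203

Plug in j = 1, 2, 3: A + B - C = 21; 2A + B + C = 11; 3A + B - C = 33.
Subtracting the first from the second: A + 2C = -10.
Subtracting the second from the third: A - 2C = 22.
Solving: C = -8, A = 6, then B = 7.
Hence p_{34} = 6·34 + 7 + (-8)·1 = 203.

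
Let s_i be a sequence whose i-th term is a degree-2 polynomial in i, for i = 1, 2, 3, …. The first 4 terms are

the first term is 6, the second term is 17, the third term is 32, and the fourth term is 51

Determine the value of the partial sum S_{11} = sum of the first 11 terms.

1331

1st diffs: 11, 15, 19.
2nd diffs: 4, 4 (constant).
Newton forward-difference form: s_i = 6 + 11·C(i-1,1) + 4·C(i-1,2).
Continuing: …, 74, 101, 132, 167, …, s_{11} = 296.
Summing i = 1..11 (11 terms) gives 1331.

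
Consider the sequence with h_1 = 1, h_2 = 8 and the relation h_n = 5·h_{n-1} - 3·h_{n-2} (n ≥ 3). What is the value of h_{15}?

1510073533

Iterate the recurrence:
h_3 = 37, h_4 = 161, h_5 = 694, …, h_{12} = 18956231, h_{13} = 81564409, h_{14} = 350953352, h_{15} = 1510073533.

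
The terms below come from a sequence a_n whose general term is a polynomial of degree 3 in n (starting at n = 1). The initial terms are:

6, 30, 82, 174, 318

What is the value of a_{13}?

4782

1st diffs: 24, 52, 92, 144.
2nd diffs: 28, 40, 52.
3rd diffs: 12, 12 (constant).
So a_n = 2n^3 + 2n^2 + 4n - 2.
Evaluating at n = 13 gives a_{13} = 4782.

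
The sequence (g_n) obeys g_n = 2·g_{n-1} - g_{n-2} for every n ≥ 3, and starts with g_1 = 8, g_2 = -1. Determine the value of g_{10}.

Applying the relation repeatedly:
g_3 = -10; g_4 = -19; g_5 = -28; g_6 = -37; g_7 = -46; g_8 = -55; g_9 = -64; g_{10} = -73.
(Characteristic roots are 1 and 1.)

-73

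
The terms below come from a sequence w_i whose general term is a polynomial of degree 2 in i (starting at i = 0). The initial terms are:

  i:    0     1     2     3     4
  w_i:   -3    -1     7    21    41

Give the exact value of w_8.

1st diffs: 2, 8, 14, 20.
2nd diffs: 6, 6, 6 (constant).
Newton forward-difference form: w_i = -3 + 2·C(i,1) + 6·C(i,2).
At i = 8: i = 8, so w_8 = -3 + 16 + 168 = 181.

181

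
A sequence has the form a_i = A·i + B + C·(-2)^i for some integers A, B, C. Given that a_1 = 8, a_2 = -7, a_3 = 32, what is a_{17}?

393266

The three given values yield: A + B - 2C = 8; 2A + B + 4C = -7; 3A + B - 8C = 32.
Subtracting the first from the second: A + 6C = -15.
Subtracting the second from the third: A - 12C = 39.
Solving: C = -3, A = 3, then B = -1.
Hence a_{17} = 3·17 + (-1) + (-3)·(-131072) = 393266.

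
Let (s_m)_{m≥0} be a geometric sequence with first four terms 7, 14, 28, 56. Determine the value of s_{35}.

Common ratio r = 2.
s_m = 7·2^(m-0).
s_{35} = 7·2^35 = 240518168576.

240518168576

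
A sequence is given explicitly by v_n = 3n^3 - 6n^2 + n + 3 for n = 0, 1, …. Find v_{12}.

v_{12} = 3·12^3 - 6·12^2 + 1·12 + 3 = 4335.

4335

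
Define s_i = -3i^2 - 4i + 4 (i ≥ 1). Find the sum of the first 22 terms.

-12309

Over i = 1..22: Σi = 253, Σi² = 3795.
Total = (-3)·3795 + (-4)·253 + (4)·22 = -12309.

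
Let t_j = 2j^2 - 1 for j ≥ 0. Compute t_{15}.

t_{15} = 2·15^2 - 1 = 449.

449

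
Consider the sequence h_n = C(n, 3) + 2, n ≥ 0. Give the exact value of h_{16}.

C(16, 3) = 560, so h_{16} = 562.

562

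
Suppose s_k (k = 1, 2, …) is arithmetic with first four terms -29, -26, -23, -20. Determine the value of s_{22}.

Common difference d = 3.
s_k = -29 + (k - 1)·3.
s_{22} = -29 + 21·3 = 34.

34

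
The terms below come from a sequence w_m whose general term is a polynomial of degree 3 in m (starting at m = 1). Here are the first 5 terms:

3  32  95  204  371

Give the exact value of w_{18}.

13280

1st diffs: 29, 63, 109, 167.
2nd diffs: 34, 46, 58.
3rd diffs: 12, 12 (constant).
Newton forward-difference form: w_m = 3 + 29·C(m-1,1) + 34·C(m-1,2) + 12·C(m-1,3).
At m = 18: m-1 = 17, so w_{18} = 3 + 493 + 4624 + 8160 = 13280.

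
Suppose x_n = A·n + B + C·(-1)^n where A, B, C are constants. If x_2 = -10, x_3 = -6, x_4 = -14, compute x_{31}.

The three given values yield: 2A + B + C = -10; 3A + B - C = -6; 4A + B + C = -14.
Subtracting the first from the second: A - 2C = 4.
Subtracting the second from the third: A + 2C = -8.
Solving: C = -3, A = -2, then B = -3.
So x_n = -2·n + (-3) + (-3)·(-1)^n; at n=31 this is -62.

-62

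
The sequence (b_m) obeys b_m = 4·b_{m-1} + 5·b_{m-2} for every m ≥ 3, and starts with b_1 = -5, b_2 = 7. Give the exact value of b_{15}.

Step forward from the initial values:
b_3 = 3, b_4 = 47, b_5 = 203, …, b_{12} = 16276047, b_{13} = 81380203, b_{14} = 406901047, b_{15} = 2034505203.
(Characteristic roots are 5 and -1.)

2034505203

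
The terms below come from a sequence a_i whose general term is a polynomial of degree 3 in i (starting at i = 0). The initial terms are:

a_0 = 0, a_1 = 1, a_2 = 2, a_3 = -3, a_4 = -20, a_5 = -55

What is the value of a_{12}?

-1308

1st diffs: 1, 1, -5, -17, -35.
2nd diffs: 0, -6, -12, -18.
3rd diffs: -6, -6, -6 (constant).
Newton forward-difference form: a_i = 1·C(i,1) + (-6)·C(i,3).
At i = 12: i = 12, so a_{12} = 12 - 1320 = -1308.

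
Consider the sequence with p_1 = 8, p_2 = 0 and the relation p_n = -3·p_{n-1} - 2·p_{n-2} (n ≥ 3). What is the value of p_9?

-2032

Compute successive terms:
p_3 = -16  p_4 = 48  p_5 = -112  p_6 = 240  p_7 = -496  p_8 = 1008  p_9 = -2032.
(Characteristic roots are -1 and -2.)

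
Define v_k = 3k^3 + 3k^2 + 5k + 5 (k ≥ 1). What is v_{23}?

38208

v_{23} = 3·23^3 + 3·23^2 + 5·23 + 5 = 38208.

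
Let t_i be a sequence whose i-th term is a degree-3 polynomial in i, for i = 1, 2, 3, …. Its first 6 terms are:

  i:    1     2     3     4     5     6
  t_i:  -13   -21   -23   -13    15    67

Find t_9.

1st diffs: -8, -2, 10, 28, 52.
2nd diffs: 6, 12, 18, 24.
3rd diffs: 6, 6, 6 (constant).
Newton forward-difference form: t_i = -13 + (-8)·C(i-1,1) + 6·C(i-1,2) + 6·C(i-1,3).
At i = 9: i-1 = 8, so t_9 = -13 - 64 + 168 + 336 = 427.

427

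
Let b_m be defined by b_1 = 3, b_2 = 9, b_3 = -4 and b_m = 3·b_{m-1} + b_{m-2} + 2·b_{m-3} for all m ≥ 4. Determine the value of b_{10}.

9219

b_4 = 3;  b_5 = 23;  b_6 = 64;  b_7 = 221;  b_8 = 773;  b_9 = 2668;  b_{10} = 9219.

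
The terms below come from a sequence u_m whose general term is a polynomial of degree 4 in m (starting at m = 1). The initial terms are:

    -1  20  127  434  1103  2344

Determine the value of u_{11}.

27839

1st diffs: 21, 107, 307, 669, 1241.
2nd diffs: 86, 200, 362, 572.
3rd diffs: 114, 162, 210.
4th diffs: 48, 48 (constant).
Newton forward-difference form: u_m = -1 + 21·C(m-1,1) + 86·C(m-1,2) + 114·C(m-1,3) + 48·C(m-1,4).
At m = 11: m-1 = 10, so u_{11} = -1 + 210 + 3870 + 13680 + 10080 = 27839.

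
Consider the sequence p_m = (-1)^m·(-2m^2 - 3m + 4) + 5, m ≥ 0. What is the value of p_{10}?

(-1)^10 = 1; -2m^2 - 3m + 4 at m=10 is -226; so p_{10} = -221.

-221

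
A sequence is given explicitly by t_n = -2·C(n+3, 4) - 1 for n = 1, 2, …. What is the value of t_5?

C(8, 4) = 70, so t_5 = -141.

-141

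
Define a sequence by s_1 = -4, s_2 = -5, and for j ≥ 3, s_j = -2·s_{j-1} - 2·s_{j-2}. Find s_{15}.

-1152

Step forward from the initial values:
s_3 = 18  s_4 = -26  s_5 = 16  …  s_{12} = -416  s_{13} = 256  s_{14} = 320  s_{15} = -1152.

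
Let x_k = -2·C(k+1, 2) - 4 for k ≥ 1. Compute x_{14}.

-214

C(15, 2) = 105, so x_{14} = -214.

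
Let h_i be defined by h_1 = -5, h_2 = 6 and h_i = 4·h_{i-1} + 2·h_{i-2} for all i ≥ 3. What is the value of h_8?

26448

Compute successive terms:
h_3 = 14; h_4 = 68; h_5 = 300; h_6 = 1336; h_7 = 5944; h_8 = 26448.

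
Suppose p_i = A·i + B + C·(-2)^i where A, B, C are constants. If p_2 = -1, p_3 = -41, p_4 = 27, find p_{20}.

The three given values yield: 2A + B + 4C = -1; 3A + B - 8C = -41; 4A + B + 16C = 27.
Subtracting the first from the second: A - 12C = -40.
Subtracting the second from the third: A + 24C = 68.
Solving: C = 3, A = -4, then B = -5.
So p_i = -4·i + (-5) + 3·(-2)^i; at i=20 this is 3145643.

3145643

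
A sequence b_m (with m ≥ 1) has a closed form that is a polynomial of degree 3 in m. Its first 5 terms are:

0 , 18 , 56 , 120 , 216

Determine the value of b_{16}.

1st diffs: 18, 38, 64, 96.
2nd diffs: 20, 26, 32.
3rd diffs: 6, 6 (constant).
So b_m = m^3 + 4m^2 - m - 4.
Evaluating at m = 16 gives b_{16} = 5100.

5100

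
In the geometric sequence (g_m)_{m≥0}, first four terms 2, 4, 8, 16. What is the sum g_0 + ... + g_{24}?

Common ratio r = 2.
g_m = 2·2^(m-0).
S = 2·(2^25 - 1)/(2 - 1) = 2·(33554432 - 1)/(1) = 67108862.

67108862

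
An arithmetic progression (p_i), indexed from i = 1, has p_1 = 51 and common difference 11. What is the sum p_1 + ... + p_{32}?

7088

p_i = 51 + (i - 1)·11.
p_{32} = 392; S = 32·(51 + 392)/2 = 7088.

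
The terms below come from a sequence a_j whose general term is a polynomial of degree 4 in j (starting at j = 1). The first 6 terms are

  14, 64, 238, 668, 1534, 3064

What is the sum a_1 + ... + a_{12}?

1st diffs: 50, 174, 430, 866, 1530.
2nd diffs: 124, 256, 436, 664.
3rd diffs: 132, 180, 228.
4th diffs: 48, 48 (constant).
Newton forward-difference form: a_j = 14 + 50·C(j-1,1) + 124·C(j-1,2) + 132·C(j-1,3) + 48·C(j-1,4).
Continuing: …, 5534, 9268, 14638, 22064, …, a_{12} = 45004.
Summing j = 1..12 (12 terms) gives 134104.

134104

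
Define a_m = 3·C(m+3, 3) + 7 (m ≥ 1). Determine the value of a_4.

112

C(7, 3) = 35, so a_4 = 112.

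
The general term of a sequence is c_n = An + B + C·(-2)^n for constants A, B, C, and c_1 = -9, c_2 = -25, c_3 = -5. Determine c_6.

-161

Plug in n = 1, 2, 3: A + B - 2C = -9; 2A + B + 4C = -25; 3A + B - 8C = -5.
Subtracting the first from the second: A + 6C = -16.
Subtracting the second from the third: A - 12C = 20.
Solving: C = -2, A = -4, then B = -9.
So c_n = -4·n + (-9) + (-2)·(-2)^n; at n=6 this is -161.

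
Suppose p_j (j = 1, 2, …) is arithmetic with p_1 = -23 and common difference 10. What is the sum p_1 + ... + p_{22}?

1804

p_j = -23 + (j - 1)·10.
p_{22} = 187; S = 22·(-23 + 187)/2 = 1804.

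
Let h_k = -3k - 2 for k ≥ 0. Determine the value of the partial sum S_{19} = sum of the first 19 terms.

Over k = 0..18: Σk = 171.
Total = (-3)·171 + (-2)·19 = -551.

-551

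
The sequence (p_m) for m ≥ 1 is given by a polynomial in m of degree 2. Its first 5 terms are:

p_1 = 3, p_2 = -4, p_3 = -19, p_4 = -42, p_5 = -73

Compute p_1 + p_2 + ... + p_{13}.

-2795

1st diffs: -7, -15, -23, -31.
2nd diffs: -8, -8, -8 (constant).
Newton forward-difference form: p_m = 3 + (-7)·C(m-1,1) + (-8)·C(m-1,2).
Continuing: …, -112, -159, -214, -277, …, p_{13} = -609.
Summing m = 1..13 (13 terms) gives -2795.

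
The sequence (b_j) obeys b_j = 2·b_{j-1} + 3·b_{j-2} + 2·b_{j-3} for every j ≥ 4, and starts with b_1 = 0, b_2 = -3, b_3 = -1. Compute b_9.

b_4 = -11;  b_5 = -31;  b_6 = -97;  b_7 = -309;  b_8 = -971;  b_9 = -3063.

-3063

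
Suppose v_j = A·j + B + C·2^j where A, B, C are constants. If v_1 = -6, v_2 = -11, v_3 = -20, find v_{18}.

At j = 1, 2, 3: A + B + 2C = -6; 2A + B + 4C = -11; 3A + B + 8C = -20.
Subtracting the first from the second: A + 2C = -5.
Subtracting the second from the third: A + 4C = -9.
Solving: C = -2, A = -1, then B = -1.
Hence v_{18} = -1·18 + (-1) + (-2)·262144 = -524307.

-524307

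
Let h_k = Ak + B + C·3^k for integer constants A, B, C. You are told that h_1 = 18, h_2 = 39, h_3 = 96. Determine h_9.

59082

Plug in k = 1, 2, 3: A + B + 3C = 18; 2A + B + 9C = 39; 3A + B + 27C = 96.
Subtracting the first from the second: A + 6C = 21.
Subtracting the second from the third: A + 18C = 57.
Solving: C = 3, A = 3, then B = 6.
So h_k = 3·k + 6 + 3·3^k; at k=9 this is 59082.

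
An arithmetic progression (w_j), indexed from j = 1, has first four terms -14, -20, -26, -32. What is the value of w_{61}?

-374

Common difference d = -6.
w_j = -14 + (j - 1)·(-6).
w_{61} = -14 + 60·(-6) = -374.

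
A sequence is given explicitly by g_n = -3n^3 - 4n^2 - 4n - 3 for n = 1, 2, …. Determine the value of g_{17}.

-15966

g_{17} = -3·17^3 - 4·17^2 - 4·17 - 3 = -15966.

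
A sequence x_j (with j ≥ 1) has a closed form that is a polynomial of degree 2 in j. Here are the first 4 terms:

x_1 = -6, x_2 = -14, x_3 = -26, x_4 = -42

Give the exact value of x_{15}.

1st diffs: -8, -12, -16.
2nd diffs: -4, -4 (constant).
Newton forward-difference form: x_j = -6 + (-8)·C(j-1,1) + (-4)·C(j-1,2).
At j = 15: j-1 = 14, so x_{15} = -6 - 112 - 364 = -482.

-482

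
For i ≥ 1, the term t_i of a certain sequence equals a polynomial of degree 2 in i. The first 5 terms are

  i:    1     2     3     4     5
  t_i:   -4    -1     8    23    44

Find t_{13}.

428

1st diffs: 3, 9, 15, 21.
2nd diffs: 6, 6, 6 (constant).
Newton forward-difference form: t_i = -4 + 3·C(i-1,1) + 6·C(i-1,2).
At i = 13: i-1 = 12, so t_{13} = -4 + 36 + 396 = 428.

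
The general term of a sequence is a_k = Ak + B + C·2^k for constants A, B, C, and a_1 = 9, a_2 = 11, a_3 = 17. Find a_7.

249

Plug in k = 1, 2, 3: A + B + 2C = 9; 2A + B + 4C = 11; 3A + B + 8C = 17.
Subtracting the first from the second: A + 2C = 2.
Subtracting the second from the third: A + 4C = 6.
Solving: C = 2, A = -2, then B = 7.
Hence a_7 = -2·7 + 7 + 2·128 = 249.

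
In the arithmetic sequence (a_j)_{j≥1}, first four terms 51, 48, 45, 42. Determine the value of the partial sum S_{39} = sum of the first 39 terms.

-234

Common difference d = -3.
a_j = 51 + (j - 1)·(-3).
a_{39} = -63; S = 39·(51 + (-63))/2 = -234.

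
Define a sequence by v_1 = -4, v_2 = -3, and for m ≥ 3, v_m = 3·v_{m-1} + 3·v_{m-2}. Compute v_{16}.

-646599672

v_3 = -21; v_4 = -72; v_5 = -279; …; v_{13} = -11865204; v_{14} = -44984403; v_{15} = -170548821; v_{16} = -646599672.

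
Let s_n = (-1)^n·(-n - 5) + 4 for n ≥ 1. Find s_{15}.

(-1)^15 = -1; -n - 5 at n=15 is -20; so s_{15} = 24.

24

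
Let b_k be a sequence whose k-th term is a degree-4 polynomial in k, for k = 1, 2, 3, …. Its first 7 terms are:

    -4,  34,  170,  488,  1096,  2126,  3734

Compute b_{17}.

1st diffs: 38, 136, 318, 608, 1030, 1608.
2nd diffs: 98, 182, 290, 422, 578.
3rd diffs: 84, 108, 132, 156.
4th diffs: 24, 24, 24 (constant).
Newton forward-difference form: b_k = -4 + 38·C(k-1,1) + 98·C(k-1,2) + 84·C(k-1,3) + 24·C(k-1,4).
At k = 17: k-1 = 16, so b_{17} = -4 + 608 + 11760 + 47040 + 43680 = 103084.

103084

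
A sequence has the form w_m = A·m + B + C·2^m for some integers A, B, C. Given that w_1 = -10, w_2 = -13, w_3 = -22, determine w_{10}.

The three given values yield: A + B + 2C = -10; 2A + B + 4C = -13; 3A + B + 8C = -22.
Subtracting the first from the second: A + 2C = -3.
Subtracting the second from the third: A + 4C = -9.
Solving: C = -3, A = 3, then B = -7.
Therefore w_{10} = 30 + (-7) + (-3)·1024 = -3049.

-3049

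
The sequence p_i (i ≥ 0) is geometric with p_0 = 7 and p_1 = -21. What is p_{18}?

2711943423

Common ratio r = -3.
p_i = 7·(-3)^(i-0).
p_{18} = 7·(-3)^18 = 2711943423.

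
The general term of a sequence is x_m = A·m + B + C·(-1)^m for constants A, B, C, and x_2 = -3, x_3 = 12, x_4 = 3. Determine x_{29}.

90

Plug in m = 2, 3, 4: 2A + B + C = -3; 3A + B - C = 12; 4A + B + C = 3.
Subtracting the first from the second: A - 2C = 15.
Subtracting the second from the third: A + 2C = -9.
Solving: C = -6, A = 3, then B = -3.
Therefore x_{29} = 87 + (-3) + (-6)·(-1) = 90.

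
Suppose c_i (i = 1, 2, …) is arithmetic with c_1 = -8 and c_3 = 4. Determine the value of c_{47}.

268

Common difference d = (4 - (-8)) / (3 - 1) = 6.
c_i = -8 + (i - 1)·6.
c_{47} = -8 + 46·6 = 268.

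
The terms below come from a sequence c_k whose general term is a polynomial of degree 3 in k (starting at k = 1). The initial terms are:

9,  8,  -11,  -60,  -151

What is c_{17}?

1st diffs: -1, -19, -49, -91.
2nd diffs: -18, -30, -42.
3rd diffs: -12, -12 (constant).
Newton forward-difference form: c_k = 9 + (-1)·C(k-1,1) + (-18)·C(k-1,2) + (-12)·C(k-1,3).
At k = 17: k-1 = 16, so c_{17} = 9 - 16 - 2160 - 6720 = -8887.

-8887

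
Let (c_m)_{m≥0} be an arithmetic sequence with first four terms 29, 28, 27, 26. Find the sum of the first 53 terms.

Common difference d = -1.
c_m = 29 + (m - 0)·(-1).
c_{52} = -23; S = 53·(29 + (-23))/2 = 159.

159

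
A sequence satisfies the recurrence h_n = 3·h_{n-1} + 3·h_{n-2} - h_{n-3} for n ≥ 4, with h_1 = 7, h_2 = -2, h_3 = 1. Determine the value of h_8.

-1442

h_4 = -10, h_5 = -25, h_6 = -106, h_7 = -383, h_8 = -1442.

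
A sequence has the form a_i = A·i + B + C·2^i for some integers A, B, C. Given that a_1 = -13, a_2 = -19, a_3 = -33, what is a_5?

-125

Plug in i = 1, 2, 3: A + B + 2C = -13; 2A + B + 4C = -19; 3A + B + 8C = -33.
Subtracting the first from the second: A + 2C = -6.
Subtracting the second from the third: A + 4C = -14.
Solving: C = -4, A = 2, then B = -7.
Hence a_5 = 2·5 + (-7) + (-4)·32 = -125.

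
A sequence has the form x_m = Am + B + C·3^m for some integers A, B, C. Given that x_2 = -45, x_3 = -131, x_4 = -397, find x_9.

-98387

At m = 2, 3, 4: 2A + B + 9C = -45; 3A + B + 27C = -131; 4A + B + 81C = -397.
Subtracting the first from the second: A + 18C = -86.
Subtracting the second from the third: A + 54C = -266.
Solving: C = -5, A = 4, then B = -8.
So x_m = 4·m + (-8) + (-5)·3^m; at m=9 this is -98387.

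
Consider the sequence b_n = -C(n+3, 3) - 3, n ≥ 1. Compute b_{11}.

-367

C(14, 3) = 364, so b_{11} = -367.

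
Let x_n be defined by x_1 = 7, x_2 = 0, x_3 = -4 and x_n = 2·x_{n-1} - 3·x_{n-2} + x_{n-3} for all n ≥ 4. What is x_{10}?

-30

Compute successive terms:
x_4 = -1, x_5 = 10, x_6 = 19, x_7 = 7, x_8 = -33, x_9 = -68, x_{10} = -30.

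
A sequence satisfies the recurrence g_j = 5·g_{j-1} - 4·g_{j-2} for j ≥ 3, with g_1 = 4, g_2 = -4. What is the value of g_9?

-174756

g_3 = -36;  g_4 = -164;  g_5 = -676;  g_6 = -2724;  g_7 = -10916;  g_8 = -43684;  g_9 = -174756.
(Characteristic roots are 4 and 1.)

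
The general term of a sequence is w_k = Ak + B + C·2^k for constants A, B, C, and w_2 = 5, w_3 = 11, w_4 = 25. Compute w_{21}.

The three given values yield: 2A + B + 4C = 5; 3A + B + 8C = 11; 4A + B + 16C = 25.
Subtracting the first from the second: A + 4C = 6.
Subtracting the second from the third: A + 8C = 14.
Solving: C = 2, A = -2, then B = 1.
So w_k = -2·k + 1 + 2·2^k; at k=21 this is 4194263.

4194263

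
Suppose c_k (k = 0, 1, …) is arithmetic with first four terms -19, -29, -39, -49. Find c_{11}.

Common difference d = -10.
c_k = -19 + (k - 0)·(-10).
c_{11} = -19 + 11·(-10) = -129.

-129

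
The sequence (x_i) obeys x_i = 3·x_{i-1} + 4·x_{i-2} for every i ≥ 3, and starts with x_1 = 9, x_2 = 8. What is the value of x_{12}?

14260628

Step forward from the initial values:
x_3 = 60;  x_4 = 212;  x_5 = 876;  x_6 = 3476;  x_7 = 13932;  x_8 = 55700;  x_9 = 222828;  x_{10} = 891284;  x_{11} = 3565164;  x_{12} = 14260628.
(Characteristic roots are 4 and -1.)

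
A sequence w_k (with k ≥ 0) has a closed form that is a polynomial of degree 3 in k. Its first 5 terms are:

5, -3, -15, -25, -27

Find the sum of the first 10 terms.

1st diffs: -8, -12, -10, -2.
2nd diffs: -4, 2, 8.
3rd diffs: 6, 6 (constant).
Newton forward-difference form: w_k = 5 + (-8)·C(k,1) + (-4)·C(k,2) + 6·C(k,3).
Continuing: …, -15, 17, 75, 165, …, w_9 = 293.
Summing k = 0..9 (10 terms) gives 470.

470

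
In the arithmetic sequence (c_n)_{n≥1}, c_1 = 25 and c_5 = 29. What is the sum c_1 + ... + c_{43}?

Common difference d = (29 - 25) / (5 - 1) = 1.
c_n = 25 + (n - 1)·1.
c_{43} = 67; S = 43·(25 + 67)/2 = 1978.

1978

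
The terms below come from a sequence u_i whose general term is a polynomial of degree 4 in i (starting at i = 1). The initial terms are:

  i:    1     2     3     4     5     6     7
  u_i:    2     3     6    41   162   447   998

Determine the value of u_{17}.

1st diffs: 1, 3, 35, 121, 285, 551.
2nd diffs: 2, 32, 86, 164, 266.
3rd diffs: 30, 54, 78, 102.
4th diffs: 24, 24, 24 (constant).
Newton forward-difference form: u_i = 2 + 1·C(i-1,1) + 2·C(i-1,2) + 30·C(i-1,3) + 24·C(i-1,4).
At i = 17: i-1 = 16, so u_{17} = 2 + 16 + 240 + 16800 + 43680 = 60738.

60738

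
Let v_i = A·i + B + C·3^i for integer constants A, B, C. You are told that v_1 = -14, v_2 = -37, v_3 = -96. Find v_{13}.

Plug in i = 1, 2, 3: A + B + 3C = -14; 2A + B + 9C = -37; 3A + B + 27C = -96.
Subtracting the first from the second: A + 6C = -23.
Subtracting the second from the third: A + 18C = -59.
Solving: C = -3, A = -5, then B = 0.
So v_i = -5·i + 0 + (-3)·3^i; at i=13 this is -4783034.

-4783034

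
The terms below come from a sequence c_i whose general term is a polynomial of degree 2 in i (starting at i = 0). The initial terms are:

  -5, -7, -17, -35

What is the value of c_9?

1st diffs: -2, -10, -18.
2nd diffs: -8, -8 (constant).
Newton forward-difference form: c_i = -5 + (-2)·C(i,1) + (-8)·C(i,2).
At i = 9: i = 9, so c_9 = -5 - 18 - 288 = -311.

-311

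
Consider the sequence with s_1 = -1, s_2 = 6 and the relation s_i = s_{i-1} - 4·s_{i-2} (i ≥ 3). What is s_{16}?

Applying the relation repeatedly:
s_3 = 10;  s_4 = -14;  s_5 = -54;  …;  s_{13} = 2570;  s_{14} = -26046;  s_{15} = -36326;  s_{16} = 67858.

67858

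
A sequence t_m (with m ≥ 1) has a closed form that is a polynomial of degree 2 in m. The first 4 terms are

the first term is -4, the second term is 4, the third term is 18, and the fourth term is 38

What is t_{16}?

1st diffs: 8, 14, 20.
2nd diffs: 6, 6 (constant).
Newton forward-difference form: t_m = -4 + 8·C(m-1,1) + 6·C(m-1,2).
At m = 16: m-1 = 15, so t_{16} = -4 + 120 + 630 = 746.

746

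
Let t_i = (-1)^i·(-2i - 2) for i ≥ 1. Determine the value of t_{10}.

-22

(-1)^10 = 1; -2i - 2 at i=10 is -22; so t_{10} = -22.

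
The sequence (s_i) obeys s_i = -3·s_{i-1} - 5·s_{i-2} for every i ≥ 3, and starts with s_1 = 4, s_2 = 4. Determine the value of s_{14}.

-190076

Compute successive terms:
s_3 = -32;  s_4 = 76;  s_5 = -68;  …;  s_{11} = -22532;  s_{12} = 36976;  s_{13} = 1732;  s_{14} = -190076.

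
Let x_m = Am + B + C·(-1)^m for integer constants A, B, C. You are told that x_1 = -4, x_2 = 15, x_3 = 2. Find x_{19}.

The three given values yield: A + B - C = -4; 2A + B + C = 15; 3A + B - C = 2.
Subtracting the first from the second: A + 2C = 19.
Subtracting the second from the third: A - 2C = -13.
Solving: C = 8, A = 3, then B = 1.
So x_m = 3·m + 1 + 8·(-1)^m; at m=19 this is 50.

50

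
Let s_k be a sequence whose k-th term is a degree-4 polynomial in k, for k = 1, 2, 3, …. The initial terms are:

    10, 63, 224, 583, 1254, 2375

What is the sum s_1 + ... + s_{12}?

90936

1st diffs: 53, 161, 359, 671, 1121.
2nd diffs: 108, 198, 312, 450.
3rd diffs: 90, 114, 138.
4th diffs: 24, 24 (constant).
Newton forward-difference form: s_k = 10 + 53·C(k-1,1) + 108·C(k-1,2) + 90·C(k-1,3) + 24·C(k-1,4).
Continuing: …, 4108, 6639, 10178, 14959, …, s_{12} = 29303.
Summing k = 1..12 (12 terms) gives 90936.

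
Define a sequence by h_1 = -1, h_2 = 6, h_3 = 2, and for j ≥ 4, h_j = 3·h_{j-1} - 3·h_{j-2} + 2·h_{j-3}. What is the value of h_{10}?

Applying the relation repeatedly:
h_4 = -14, h_5 = -36, h_6 = -62, h_7 = -106, h_8 = -204, h_9 = -418, h_{10} = -854.

-854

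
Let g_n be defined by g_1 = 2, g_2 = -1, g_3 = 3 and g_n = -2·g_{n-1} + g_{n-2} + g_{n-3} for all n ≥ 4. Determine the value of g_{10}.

-667

Applying the relation repeatedly:
g_4 = -5; g_5 = 12; g_6 = -26; g_7 = 59; g_8 = -132; g_9 = 297; g_{10} = -667.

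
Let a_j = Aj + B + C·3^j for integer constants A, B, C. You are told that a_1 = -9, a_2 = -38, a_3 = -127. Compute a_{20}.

At j = 1, 2, 3: A + B + 3C = -9; 2A + B + 9C = -38; 3A + B + 27C = -127.
Subtracting the first from the second: A + 6C = -29.
Subtracting the second from the third: A + 18C = -89.
Solving: C = -5, A = 1, then B = 5.
Hence a_{20} = 1·20 + 5 + (-5)·3486784401 = -17433921980.

-17433921980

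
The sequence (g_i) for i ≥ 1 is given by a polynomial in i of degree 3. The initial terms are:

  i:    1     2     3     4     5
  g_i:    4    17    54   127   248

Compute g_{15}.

1st diffs: 13, 37, 73, 121.
2nd diffs: 24, 36, 48.
3rd diffs: 12, 12 (constant).
Newton forward-difference form: g_i = 4 + 13·C(i-1,1) + 24·C(i-1,2) + 12·C(i-1,3).
At i = 15: i-1 = 14, so g_{15} = 4 + 182 + 2184 + 4368 = 6738.

6738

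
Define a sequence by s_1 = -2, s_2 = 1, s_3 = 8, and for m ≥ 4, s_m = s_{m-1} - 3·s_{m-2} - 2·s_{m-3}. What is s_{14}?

12675

Iterate the recurrence:
s_4 = 9;  s_5 = -17;  s_6 = -60;  …;  s_{11} = -1657;  s_{12} = -2076;  s_{13} = 3133;  s_{14} = 12675.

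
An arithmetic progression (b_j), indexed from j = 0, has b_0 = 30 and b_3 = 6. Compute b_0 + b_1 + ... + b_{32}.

-3234

Common difference d = (6 - 30) / (3 - 0) = -8.
b_j = 30 + (j - 0)·(-8).
b_{32} = -226; S = 33·(30 + (-226))/2 = -3234.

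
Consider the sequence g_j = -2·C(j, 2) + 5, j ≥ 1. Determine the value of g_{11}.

C(11, 2) = 55, so g_{11} = -105.

-105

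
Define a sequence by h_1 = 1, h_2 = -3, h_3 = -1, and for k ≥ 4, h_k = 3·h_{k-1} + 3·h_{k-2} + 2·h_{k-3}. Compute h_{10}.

h_4 = -10  h_5 = -39  h_6 = -149  h_7 = -584  h_8 = -2277  h_9 = -8881  h_{10} = -34642.

-34642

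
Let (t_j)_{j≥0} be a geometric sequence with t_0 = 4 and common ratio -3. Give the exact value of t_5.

-972

t_j = 4·(-3)^(j-0).
t_5 = 4·(-3)^5 = -972.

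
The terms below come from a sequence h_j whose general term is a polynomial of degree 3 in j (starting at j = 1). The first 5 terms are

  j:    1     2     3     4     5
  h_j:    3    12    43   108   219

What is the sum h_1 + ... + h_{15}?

27380

1st diffs: 9, 31, 65, 111.
2nd diffs: 22, 34, 46.
3rd diffs: 12, 12 (constant).
Newton forward-difference form: h_j = 3 + 9·C(j-1,1) + 22·C(j-1,2) + 12·C(j-1,3).
Continuing: …, 388, 627, 948, 1363, …, h_{15} = 6499.
Summing j = 1..15 (15 terms) gives 27380.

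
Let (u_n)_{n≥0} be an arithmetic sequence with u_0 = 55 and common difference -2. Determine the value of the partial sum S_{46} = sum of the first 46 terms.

u_n = 55 + (n - 0)·(-2).
u_{45} = -35; S = 46·(55 + (-35))/2 = 460.

460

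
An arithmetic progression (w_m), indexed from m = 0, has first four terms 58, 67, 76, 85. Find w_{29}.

319

Common difference d = 9.
w_m = 58 + (m - 0)·9.
w_{29} = 58 + 29·9 = 319.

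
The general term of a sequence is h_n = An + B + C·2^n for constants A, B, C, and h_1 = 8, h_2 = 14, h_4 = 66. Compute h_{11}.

10198

Write the equations: A + B + 2C = 8; 2A + B + 4C = 14; 4A + B + 16C = 66.
Subtracting the first from the second: A + 2C = 6.
Subtracting the second from the third: 2A + 12C = 52.
Solving: C = 5, A = -4, then B = 2.
Therefore h_{11} = -44 + 2 + 5·2048 = 10198.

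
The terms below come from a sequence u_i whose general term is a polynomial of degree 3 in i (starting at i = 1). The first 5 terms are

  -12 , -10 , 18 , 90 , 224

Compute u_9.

1st diffs: 2, 28, 72, 134.
2nd diffs: 26, 44, 62.
3rd diffs: 18, 18 (constant).
Newton forward-difference form: u_i = -12 + 2·C(i-1,1) + 26·C(i-1,2) + 18·C(i-1,3).
At i = 9: i-1 = 8, so u_9 = -12 + 16 + 728 + 1008 = 1740.

1740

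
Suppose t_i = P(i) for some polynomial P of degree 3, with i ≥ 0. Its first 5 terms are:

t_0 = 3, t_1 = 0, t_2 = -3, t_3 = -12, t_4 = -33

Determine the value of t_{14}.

1st diffs: -3, -3, -9, -21.
2nd diffs: 0, -6, -12.
3rd diffs: -6, -6 (constant).
Newton forward-difference form: t_i = 3 + (-3)·C(i,1) + (-6)·C(i,3).
At i = 14: i = 14, so t_{14} = 3 - 42 - 2184 = -2223.

-2223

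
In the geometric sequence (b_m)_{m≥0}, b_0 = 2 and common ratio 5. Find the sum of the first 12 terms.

b_m = 2·5^(m-0).
S = 2·(5^12 - 1)/(5 - 1) = 2·(244140625 - 1)/(4) = 122070312.

122070312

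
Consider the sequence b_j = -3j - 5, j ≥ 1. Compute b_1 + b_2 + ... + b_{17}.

-544

Over j = 1..17: Σj = 153.
Total = (-3)·153 + (-5)·17 = -544.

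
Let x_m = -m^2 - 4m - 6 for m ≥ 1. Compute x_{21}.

-531

x_{21} = -1·21^2 - 4·21 - 6 = -531.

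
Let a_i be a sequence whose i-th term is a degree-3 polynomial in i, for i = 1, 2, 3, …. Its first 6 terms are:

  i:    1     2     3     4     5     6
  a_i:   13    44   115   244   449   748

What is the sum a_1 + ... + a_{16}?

59088

1st diffs: 31, 71, 129, 205, 299.
2nd diffs: 40, 58, 76, 94.
3rd diffs: 18, 18, 18 (constant).
Newton forward-difference form: a_i = 13 + 31·C(i-1,1) + 40·C(i-1,2) + 18·C(i-1,3).
Continuing: …, 1159, 1700, 2389, 3244, …, a_{16} = 12868.
Summing i = 1..16 (16 terms) gives 59088.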